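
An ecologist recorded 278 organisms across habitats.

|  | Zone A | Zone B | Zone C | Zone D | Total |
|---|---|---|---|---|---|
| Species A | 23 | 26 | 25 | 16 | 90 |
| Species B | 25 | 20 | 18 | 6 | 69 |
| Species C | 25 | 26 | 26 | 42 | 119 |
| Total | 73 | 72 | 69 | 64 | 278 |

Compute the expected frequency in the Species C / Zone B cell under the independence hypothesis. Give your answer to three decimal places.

Row total (Species C) = 119; column total (Zone B) = 72; grand total N = 278.
Expected count = (row total × column total) / N = 119 × 72 / 278 = 30.820.

30.820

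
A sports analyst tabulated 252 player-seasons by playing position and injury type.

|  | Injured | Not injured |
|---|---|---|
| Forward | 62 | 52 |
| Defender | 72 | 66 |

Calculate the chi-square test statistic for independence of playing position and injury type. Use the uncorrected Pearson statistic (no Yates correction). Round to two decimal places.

0.12

Row totals: 114, 138. Column totals: 134, 118. Grand total N = 252.
Expected counts (row total × column total / N):
  Forward, Injured: 114×134/252 = 60.619
  Forward, Not injured: 114×118/252 = 53.381
  Defender, Injured: 138×134/252 = 73.381
  Defender, Not injured: 138×118/252 = 64.619
Contributions (O − E)²/E:
  (62 − 60.619)²/60.619 = 0.0315
  (52 − 53.381)²/53.381 = 0.0357
  (72 − 73.381)²/73.381 = 0.0260
  (66 − 64.619)²/64.619 = 0.0295
χ² = 0.0315 + 0.0357 + 0.0260 + 0.0295 = 0.12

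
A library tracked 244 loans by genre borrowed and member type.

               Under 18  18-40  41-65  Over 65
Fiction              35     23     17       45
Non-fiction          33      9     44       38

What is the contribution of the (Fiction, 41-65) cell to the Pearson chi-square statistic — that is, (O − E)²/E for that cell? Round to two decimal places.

5.63

Row total (Fiction) = 120; column total (41-65) = 61; N = 244.
Expected count E = 120 × 61 / 244 = 30.000.
Contribution = (O − E)²/E = (17 − 30.000)² / 30.000 = 5.63.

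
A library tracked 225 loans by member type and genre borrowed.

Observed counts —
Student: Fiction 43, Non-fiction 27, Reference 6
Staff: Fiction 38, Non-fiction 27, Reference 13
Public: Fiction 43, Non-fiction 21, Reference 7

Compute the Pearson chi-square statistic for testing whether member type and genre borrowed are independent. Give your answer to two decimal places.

4.26

Row totals: 76, 78, 71. Column totals: 124, 75, 26. Grand total N = 225.
Expected counts (row total × column total / N):
  Student, Fiction: 76×124/225 = 41.884
  Student, Non-fiction: 76×75/225 = 25.333
  Student, Reference: 76×26/225 = 8.782
  Staff, Fiction: 78×124/225 = 42.987
  Staff, Non-fiction: 78×75/225 = 26.000
  Staff, Reference: 78×26/225 = 9.013
  Public, Fiction: 71×124/225 = 39.129
  Public, Non-fiction: 71×75/225 = 23.667
  Public, Reference: 71×26/225 = 8.204
Contributions (O − E)²/E:
  (43 − 41.884)²/41.884 = 0.0297
  (27 − 25.333)²/25.333 = 0.1097
  (6 − 8.782)²/8.782 = 0.8813
  (38 − 42.987)²/42.987 = 0.5786
  (27 − 26.000)²/26.000 = 0.0385
  (13 − 9.013)²/9.013 = 1.7637
  (43 − 39.129)²/39.129 = 0.3830
  (21 − 23.667)²/23.667 = 0.3005
  (7 − 8.204)²/8.204 = 0.1767
χ² = 0.0297 + 0.1097 + 0.8813 + 0.5786 + 0.0385 + 1.7637 + 0.3830 + 0.3005 + 0.1767 = 4.26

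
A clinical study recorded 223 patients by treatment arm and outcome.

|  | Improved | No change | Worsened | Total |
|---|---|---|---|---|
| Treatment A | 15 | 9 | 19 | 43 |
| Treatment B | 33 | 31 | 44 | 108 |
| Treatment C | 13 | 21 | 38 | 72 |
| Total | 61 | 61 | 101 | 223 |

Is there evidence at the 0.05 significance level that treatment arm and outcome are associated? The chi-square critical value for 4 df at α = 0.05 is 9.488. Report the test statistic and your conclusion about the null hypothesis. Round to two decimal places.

5.78; fail to reject H₀

Grand total N = 223.
Expected counts (row total × column total / N):
  Treatment A, Improved: 43×61/223 = 11.762
  Treatment A, No change: 43×61/223 = 11.762
  Treatment A, Worsened: 43×101/223 = 19.475
  Treatment B, Improved: 108×61/223 = 29.543
  Treatment B, No change: 108×61/223 = 29.543
  Treatment B, Worsened: 108×101/223 = 48.915
  Treatment C, Improved: 72×61/223 = 19.695
  Treatment C, No change: 72×61/223 = 19.695
  Treatment C, Worsened: 72×101/223 = 32.610
Contributions (O − E)²/E:
  (15 − 11.762)²/11.762 = 0.8914
  (9 − 11.762)²/11.762 = 0.6486
  (19 − 19.475)²/19.475 = 0.0116
  (33 − 29.543)²/29.543 = 0.4045
  (31 − 29.543)²/29.543 = 0.0719
  (44 − 48.915)²/48.915 = 0.4939
  (13 − 19.695)²/19.695 = 2.2759
  (21 − 19.695)²/19.695 = 0.0865
  (38 − 32.610)²/32.610 = 0.8909
χ² = 0.8914 + 0.6486 + 0.0116 + 0.4045 + 0.0719 + 0.4939 + 2.2759 + 0.0865 + 0.8909 = 5.78
df = (3−1)(3−1) = 4. Since 5.78 < 9.488, fail to reject the null hypothesis of independence at α = 0.05.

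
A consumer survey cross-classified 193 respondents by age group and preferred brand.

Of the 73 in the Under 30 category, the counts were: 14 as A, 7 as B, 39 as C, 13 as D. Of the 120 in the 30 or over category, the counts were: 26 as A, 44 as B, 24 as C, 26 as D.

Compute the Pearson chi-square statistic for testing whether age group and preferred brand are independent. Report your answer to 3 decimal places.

28.598

Row totals: 73, 120. Column totals: 40, 51, 63, 39. Grand total N = 193.
Expected counts (row total × column total / N):
  Under 30, A: 73×40/193 = 15.1295
  Under 30, B: 73×51/193 = 19.2902
  Under 30, C: 73×63/193 = 23.8290
  Under 30, D: 73×39/193 = 14.7513
  30 or over, A: 120×40/193 = 24.8705
  30 or over, B: 120×51/193 = 31.7098
  30 or over, C: 120×63/193 = 39.1710
  30 or over, D: 120×39/193 = 24.2487
Contributions (O − E)²/E:
  (14 − 15.1295)²/15.1295 = 0.0843
  (7 − 19.2902)²/19.2902 = 7.8303
  (39 − 23.8290)²/23.8290 = 9.6588
  (13 − 14.7513)²/14.7513 = 0.2079
  (26 − 24.8705)²/24.8705 = 0.0513
  (44 − 31.7098)²/31.7098 = 4.7635
  (24 − 39.1710)²/39.1710 = 5.8758
  (26 − 24.2487)²/24.2487 = 0.1265
χ² = 0.0843 + 7.8303 + 9.6588 + 0.2079 + 0.0513 + 4.7635 + 5.8758 + 0.1265 = 28.598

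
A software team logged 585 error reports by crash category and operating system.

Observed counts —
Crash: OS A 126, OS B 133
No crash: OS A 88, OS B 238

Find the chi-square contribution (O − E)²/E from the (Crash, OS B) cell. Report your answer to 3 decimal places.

Row total (Crash) = 259; column total (OS B) = 371; N = 585.
Expected count E = 259 × 371 / 585 = 164.2547.
Contribution = (O − E)²/E = (133 − 164.2547)² / 164.2547 = 5.947.

5.947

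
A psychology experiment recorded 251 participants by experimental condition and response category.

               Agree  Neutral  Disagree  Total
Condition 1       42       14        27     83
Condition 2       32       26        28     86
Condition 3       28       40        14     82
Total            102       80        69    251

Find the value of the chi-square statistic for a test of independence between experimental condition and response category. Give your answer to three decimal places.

21.225

Grand total N = 251.
Expected counts (row total × column total / N):
  Condition 1, Agree: 83×102/251 = 33.7291
  Condition 1, Neutral: 83×80/251 = 26.4542
  Condition 1, Disagree: 83×69/251 = 22.8167
  Condition 2, Agree: 86×102/251 = 34.9482
  Condition 2, Neutral: 86×80/251 = 27.4104
  Condition 2, Disagree: 86×69/251 = 23.6414
  Condition 3, Agree: 82×102/251 = 33.3227
  Condition 3, Neutral: 82×80/251 = 26.1355
  Condition 3, Disagree: 82×69/251 = 22.5418
Contributions (O − E)²/E:
  (42 − 33.7291)²/33.7291 = 2.0282
  (14 − 26.4542)²/26.4542 = 5.8632
  (27 − 22.8167)²/22.8167 = 0.7670
  (32 − 34.9482)²/34.9482 = 0.2487
  (26 − 27.4104)²/27.4104 = 0.0726
  (28 − 23.6414)²/23.6414 = 0.8036
  (28 − 33.3227)²/33.3227 = 0.8502
  (40 − 26.1355)²/26.1355 = 7.3549
  (14 − 22.5418)²/22.5418 = 3.2368
χ² = 2.0282 + 5.8632 + 0.7670 + 0.2487 + 0.0726 + 0.8036 + 0.8502 + 7.3549 + 3.2368 = 21.225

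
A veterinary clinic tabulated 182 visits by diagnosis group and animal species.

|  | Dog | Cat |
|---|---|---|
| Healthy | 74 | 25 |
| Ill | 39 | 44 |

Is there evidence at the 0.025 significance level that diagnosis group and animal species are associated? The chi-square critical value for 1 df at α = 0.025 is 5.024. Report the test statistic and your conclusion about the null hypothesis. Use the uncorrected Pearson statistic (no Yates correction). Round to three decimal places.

14.780; reject H₀

Row totals: 99, 83. Column totals: 113, 69. Grand total N = 182.
Expected counts (row total × column total / N):
  Healthy, Dog: 99×113/182 = 61.4670
  Healthy, Cat: 99×69/182 = 37.5330
  Ill, Dog: 83×113/182 = 51.5330
  Ill, Cat: 83×69/182 = 31.4670
Contributions (O − E)²/E:
  (74 − 61.4670)²/61.4670 = 2.5555
  (25 − 37.5330)²/37.5330 = 4.1850
  (39 − 51.5330)²/51.5330 = 3.0481
  (44 − 31.4670)²/31.4670 = 4.9918
χ² = 2.5555 + 4.1850 + 3.0481 + 4.9918 = 14.780
df = (2−1)(2−1) = 1. Since 14.780 > 5.024, reject the null hypothesis of independence at α = 0.025.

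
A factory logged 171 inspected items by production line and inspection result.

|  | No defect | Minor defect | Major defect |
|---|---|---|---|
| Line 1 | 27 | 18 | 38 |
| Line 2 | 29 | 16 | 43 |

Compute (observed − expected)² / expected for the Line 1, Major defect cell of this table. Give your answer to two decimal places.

Row total (Line 1) = 83; column total (Major defect) = 81; N = 171.
Expected count E = 83 × 81 / 171 = 39.316.
Contribution = (O − E)²/E = (38 − 39.316)² / 39.316 = 0.04.

0.04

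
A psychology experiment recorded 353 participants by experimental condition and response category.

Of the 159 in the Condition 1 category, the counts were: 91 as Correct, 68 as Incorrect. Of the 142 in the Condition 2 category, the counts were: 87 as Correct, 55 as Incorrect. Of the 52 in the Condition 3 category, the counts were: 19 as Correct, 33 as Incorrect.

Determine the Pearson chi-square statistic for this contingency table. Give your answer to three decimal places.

Row totals: 159, 142, 52. Column totals: 197, 156. Grand total N = 353.
Expected counts (row total × column total / N):
  Condition 1, Correct: 159×197/353 = 88.7337
  Condition 1, Incorrect: 159×156/353 = 70.2663
  Condition 2, Correct: 142×197/353 = 79.2465
  Condition 2, Incorrect: 142×156/353 = 62.7535
  Condition 3, Correct: 52×197/353 = 29.0198
  Condition 3, Incorrect: 52×156/353 = 22.9802
Contributions (O − E)²/E:
  (91 − 88.7337)²/88.7337 = 0.0579
  (68 − 70.2663)²/70.2663 = 0.0731
  (87 − 79.2465)²/79.2465 = 0.7586
  (55 − 62.7535)²/62.7535 = 0.9580
  (19 − 29.0198)²/29.0198 = 3.4596
  (33 − 22.9802)²/22.9802 = 4.3688
χ² = 0.0579 + 0.0731 + 0.7586 + 0.9580 + 3.4596 + 4.3688 = 9.676

9.676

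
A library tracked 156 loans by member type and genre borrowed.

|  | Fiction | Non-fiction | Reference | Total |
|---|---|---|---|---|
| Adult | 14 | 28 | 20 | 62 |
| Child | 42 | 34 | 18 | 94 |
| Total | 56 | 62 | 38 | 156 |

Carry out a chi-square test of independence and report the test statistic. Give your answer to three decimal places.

8.479

Grand total N = 156.
Expected counts (row total × column total / N):
  Adult, Fiction: 62×56/156 = 22.2564
  Adult, Non-fiction: 62×62/156 = 24.6410
  Adult, Reference: 62×38/156 = 15.1026
  Child, Fiction: 94×56/156 = 33.7436
  Child, Non-fiction: 94×62/156 = 37.3590
  Child, Reference: 94×38/156 = 22.8974
Contributions (O − E)²/E:
  (14 − 22.2564)²/22.2564 = 3.0629
  (28 − 24.6410)²/24.6410 = 0.4579
  (20 − 15.1026)²/15.1026 = 1.5881
  (42 − 33.7436)²/33.7436 = 2.0202
  (34 − 37.3590)²/37.3590 = 0.3020
  (18 − 22.8974)²/22.8974 = 1.0475
χ² = 3.0629 + 0.4579 + 1.5881 + 2.0202 + 0.3020 + 1.0475 = 8.479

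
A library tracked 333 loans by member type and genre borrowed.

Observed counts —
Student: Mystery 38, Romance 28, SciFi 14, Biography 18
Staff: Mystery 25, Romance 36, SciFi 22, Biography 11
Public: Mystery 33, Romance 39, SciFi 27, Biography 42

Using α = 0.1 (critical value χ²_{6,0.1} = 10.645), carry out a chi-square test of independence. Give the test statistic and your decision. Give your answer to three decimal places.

18.614; reject H₀

Row totals: 98, 94, 141. Column totals: 96, 103, 63, 71. Grand total N = 333.
Expected counts (row total × column total / N):
  Student, Mystery: 98×96/333 = 28.2523
  Student, Romance: 98×103/333 = 30.3123
  Student, SciFi: 98×63/333 = 18.5405
  Student, Biography: 98×71/333 = 20.8949
  Staff, Mystery: 94×96/333 = 27.0991
  Staff, Romance: 94×103/333 = 29.0751
  Staff, SciFi: 94×63/333 = 17.7838
  Staff, Biography: 94×71/333 = 20.0420
  Public, Mystery: 141×96/333 = 40.6486
  Public, Romance: 141×103/333 = 43.6126
  Public, SciFi: 141×63/333 = 26.6757
  Public, Biography: 141×71/333 = 30.0631
Contributions (O − E)²/E:
  (38 − 28.2523)²/28.2523 = 3.3632
  (28 − 30.3123)²/30.3123 = 0.1764
  (14 − 18.5405)²/18.5405 = 1.1120
  (18 − 20.8949)²/20.8949 = 0.4011
  (25 − 27.0991)²/27.0991 = 0.1626
  (36 − 29.0751)²/29.0751 = 1.6493
  (22 − 17.7838)²/17.7838 = 0.9996
  (11 − 20.0420)²/20.0420 = 4.0793
  (33 − 40.6486)²/40.6486 = 1.4392
  (39 − 43.6126)²/43.6126 = 0.4878
  (27 − 26.6757)²/26.6757 = 0.0039
  (42 − 30.0631)²/30.0631 = 4.7397
χ² = 3.3632 + 0.1764 + 1.1120 + 0.4011 + 0.1626 + 1.6493 + 0.9996 + 4.0793 + 1.4392 + 0.4878 + 0.0039 + 4.7397 = 18.614
df = (3−1)(4−1) = 6. Since 18.614 > 10.645, reject the null hypothesis of independence at α = 0.1.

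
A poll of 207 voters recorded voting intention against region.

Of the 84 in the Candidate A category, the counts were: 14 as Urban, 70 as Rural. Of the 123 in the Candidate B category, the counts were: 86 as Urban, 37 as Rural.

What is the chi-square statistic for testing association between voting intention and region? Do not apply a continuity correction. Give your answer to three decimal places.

Row totals: 84, 123. Column totals: 100, 107. Grand total N = 207.
Expected counts (row total × column total / N):
  Candidate A, Urban: 84×100/207 = 40.5797
  Candidate A, Rural: 84×107/207 = 43.4203
  Candidate B, Urban: 123×100/207 = 59.4203
  Candidate B, Rural: 123×107/207 = 63.5797
Contributions (O − E)²/E:
  (14 − 40.5797)²/40.5797 = 17.4097
  (70 − 43.4203)²/43.4203 = 16.2707
  (86 − 59.4203)²/59.4203 = 11.8895
  (37 − 63.5797)²/63.5797 = 11.1117
χ² = 17.4097 + 16.2707 + 11.8895 + 11.1117 = 56.682

56.682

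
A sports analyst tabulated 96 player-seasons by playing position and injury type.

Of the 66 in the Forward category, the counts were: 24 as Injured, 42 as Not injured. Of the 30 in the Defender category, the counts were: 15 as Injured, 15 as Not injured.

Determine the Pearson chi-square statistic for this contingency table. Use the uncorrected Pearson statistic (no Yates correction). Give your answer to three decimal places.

Row totals: 66, 30. Column totals: 39, 57. Grand total N = 96.
Expected counts (row total × column total / N):
  Forward, Injured: 66×39/96 = 26.8125
  Forward, Not injured: 66×57/96 = 39.1875
  Defender, Injured: 30×39/96 = 12.1875
  Defender, Not injured: 30×57/96 = 17.8125
Contributions (O − E)²/E:
  (24 − 26.8125)²/26.8125 = 0.2950
  (42 − 39.1875)²/39.1875 = 0.2019
  (15 − 12.1875)²/12.1875 = 0.6490
  (15 − 17.8125)²/17.8125 = 0.4441
χ² = 0.2950 + 0.2019 + 0.6490 + 0.4441 = 1.590

1.590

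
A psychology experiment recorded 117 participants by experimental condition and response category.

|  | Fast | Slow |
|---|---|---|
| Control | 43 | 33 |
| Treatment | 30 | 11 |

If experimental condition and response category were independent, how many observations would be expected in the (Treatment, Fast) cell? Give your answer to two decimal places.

Row total (Treatment) = 41; column total (Fast) = 73; grand total N = 117.
Expected count = (row total × column total) / N = 41 × 73 / 117 = 25.58.

25.58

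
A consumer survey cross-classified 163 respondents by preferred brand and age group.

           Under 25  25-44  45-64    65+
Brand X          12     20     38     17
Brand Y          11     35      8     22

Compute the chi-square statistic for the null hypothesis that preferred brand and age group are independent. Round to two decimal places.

Row totals: 87, 76. Column totals: 23, 55, 46, 39. Grand total N = 163.
Expected counts (row total × column total / N):
  Brand X, Under 25: 87×23/163 = 12.276
  Brand X, 25-44: 87×55/163 = 29.356
  Brand X, 45-64: 87×46/163 = 24.552
  Brand X, 65+: 87×39/163 = 20.816
  Brand Y, Under 25: 76×23/163 = 10.724
  Brand Y, 25-44: 76×55/163 = 25.644
  Brand Y, 45-64: 76×46/163 = 21.448
  Brand Y, 65+: 76×39/163 = 18.184
Contributions (O − E)²/E:
  (12 − 12.276)²/12.276 = 0.0062
  (20 − 29.356)²/29.356 = 2.9818
  (38 − 24.552)²/24.552 = 7.3659
  (17 − 20.816)²/20.816 = 0.6996
  (11 − 10.724)²/10.724 = 0.0071
  (35 − 25.644)²/25.644 = 3.4135
  (8 − 21.448)²/21.448 = 8.4320
  (22 − 18.184)²/18.184 = 0.8008
χ² = 0.0062 + 2.9818 + 7.3659 + 0.6996 + 0.0071 + 3.4135 + 8.4320 + 0.8008 = 23.71

23.71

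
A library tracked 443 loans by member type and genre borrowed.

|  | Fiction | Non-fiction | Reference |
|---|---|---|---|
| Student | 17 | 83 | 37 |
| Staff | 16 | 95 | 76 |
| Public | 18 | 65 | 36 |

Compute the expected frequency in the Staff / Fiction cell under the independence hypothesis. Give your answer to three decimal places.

21.528

Row total (Staff) = 187; column total (Fiction) = 51; grand total N = 443.
Expected count = (row total × column total) / N = 187 × 51 / 443 = 21.528.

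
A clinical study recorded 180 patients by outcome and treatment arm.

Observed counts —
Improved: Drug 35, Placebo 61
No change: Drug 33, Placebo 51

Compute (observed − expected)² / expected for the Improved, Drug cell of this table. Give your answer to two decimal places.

Row total (Improved) = 96; column total (Drug) = 68; N = 180.
Expected count E = 96 × 68 / 180 = 36.267.
Contribution = (O − E)²/E = (35 − 36.267)² / 36.267 = 0.04.

0.04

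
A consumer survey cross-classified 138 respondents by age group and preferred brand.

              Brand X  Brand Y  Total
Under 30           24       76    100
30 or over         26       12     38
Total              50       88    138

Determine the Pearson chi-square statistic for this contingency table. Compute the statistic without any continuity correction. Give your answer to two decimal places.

23.52

Grand total N = 138.
Expected counts (row total × column total / N):
  Under 30, Brand X: 100×50/138 = 36.232
  Under 30, Brand Y: 100×88/138 = 63.768
  30 or over, Brand X: 38×50/138 = 13.768
  30 or over, Brand Y: 38×88/138 = 24.232
Contributions (O − E)²/E:
  (24 − 36.232)²/36.232 = 4.1295
  (76 − 63.768)²/63.768 = 2.3463
  (26 − 13.768)²/13.768 = 10.8674
  (12 − 24.232)²/24.232 = 6.1746
χ² = 4.1295 + 2.3463 + 10.8674 + 6.1746 = 23.52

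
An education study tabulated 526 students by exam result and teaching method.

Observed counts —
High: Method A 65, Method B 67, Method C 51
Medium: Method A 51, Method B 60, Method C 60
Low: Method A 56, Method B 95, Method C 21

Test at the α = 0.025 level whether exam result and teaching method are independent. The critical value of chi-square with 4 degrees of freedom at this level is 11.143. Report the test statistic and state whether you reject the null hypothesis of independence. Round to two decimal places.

Row totals: 183, 171, 172. Column totals: 172, 222, 132. Grand total N = 526.
Expected counts (row total × column total / N):
  High, Method A: 183×172/526 = 59.840
  High, Method B: 183×222/526 = 77.236
  High, Method C: 183×132/526 = 45.924
  Medium, Method A: 171×172/526 = 55.916
  Medium, Method B: 171×222/526 = 72.171
  Medium, Method C: 171×132/526 = 42.913
  Low, Method A: 172×172/526 = 56.243
  Low, Method B: 172×222/526 = 72.593
  Low, Method C: 172×132/526 = 43.163
Contributions (O − E)²/E:
  (65 − 59.840)²/59.840 = 0.4449
  (67 − 77.236)²/77.236 = 1.3566
  (51 − 45.924)²/45.924 = 0.5611
  (51 − 55.916)²/55.916 = 0.4322
  (60 − 72.171)²/72.171 = 2.0525
  (60 − 42.913)²/42.913 = 6.8037
  (56 − 56.243)²/56.243 = 0.0010
  (95 − 72.593)²/72.593 = 6.9163
  (21 − 43.163)²/43.163 = 11.3801
χ² = 0.4449 + 1.3566 + 0.5611 + 0.4322 + 2.0525 + 6.8037 + 0.0010 + 6.9163 + 11.3801 = 29.95
df = (3−1)(3−1) = 4. Since 29.95 > 11.143, reject the null hypothesis of independence at α = 0.025.

29.95; reject H₀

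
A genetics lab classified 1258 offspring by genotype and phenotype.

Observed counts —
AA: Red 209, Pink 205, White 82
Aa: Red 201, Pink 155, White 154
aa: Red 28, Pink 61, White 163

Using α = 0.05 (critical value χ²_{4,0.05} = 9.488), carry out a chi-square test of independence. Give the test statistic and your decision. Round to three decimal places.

191.237; reject H₀

Row totals: 496, 510, 252. Column totals: 438, 421, 399. Grand total N = 1258.
Expected counts (row total × column total / N):
  AA, Red: 496×438/1258 = 172.6932
  AA, Pink: 496×421/1258 = 165.9905
  AA, White: 496×399/1258 = 157.3164
  Aa, Red: 510×438/1258 = 177.5676
  Aa, Pink: 510×421/1258 = 170.6757
  Aa, White: 510×399/1258 = 161.7568
  aa, Red: 252×438/1258 = 87.7393
  aa, Pink: 252×421/1258 = 84.3339
  aa, White: 252×399/1258 = 79.9269
Contributions (O − E)²/E:
  (209 − 172.6932)²/172.6932 = 7.6331
  (205 − 165.9905)²/165.9905 = 9.1676
  (82 − 157.3164)²/157.3164 = 36.0583
  (201 − 177.5676)²/177.5676 = 3.0922
  (155 − 170.6757)²/170.6757 = 1.4397
  (154 − 161.7568)²/161.7568 = 0.3720
  (28 − 87.7393)²/87.7393 = 40.6749
  (61 − 84.3339)²/84.3339 = 6.4561
  (163 − 79.9269)²/79.9269 = 86.3431
χ² = 7.6331 + 9.1676 + 36.0583 + 3.0922 + 1.4397 + 0.3720 + 40.6749 + 6.4561 + 86.3431 = 191.237
df = (3−1)(3−1) = 4. Since 191.237 > 9.488, reject the null hypothesis of independence at α = 0.05.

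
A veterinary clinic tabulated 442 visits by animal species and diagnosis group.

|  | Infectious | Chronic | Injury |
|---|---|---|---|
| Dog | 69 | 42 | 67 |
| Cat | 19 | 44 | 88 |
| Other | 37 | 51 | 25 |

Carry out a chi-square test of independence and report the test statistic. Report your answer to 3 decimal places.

Row totals: 178, 151, 113. Column totals: 125, 137, 180. Grand total N = 442.
Expected counts (row total × column total / N):
  Dog, Infectious: 178×125/442 = 50.3394
  Dog, Chronic: 178×137/442 = 55.1719
  Dog, Injury: 178×180/442 = 72.4887
  Cat, Infectious: 151×125/442 = 42.7036
  Cat, Chronic: 151×137/442 = 46.8032
  Cat, Injury: 151×180/442 = 61.4932
  Other, Infectious: 113×125/442 = 31.9570
  Other, Chronic: 113×137/442 = 35.0249
  Other, Injury: 113×180/442 = 46.0181
Contributions (O − E)²/E:
  (69 − 50.3394)²/50.3394 = 6.9174
  (42 − 55.1719)²/55.1719 = 3.1447
  (67 − 72.4887)²/72.4887 = 0.4156
  (19 − 42.7036)²/42.7036 = 13.1572
  (44 − 46.8032)²/46.8032 = 0.1679
  (88 − 61.4932)²/61.4932 = 11.4258
  (37 − 31.9570)²/31.9570 = 0.7958
  (51 − 35.0249)²/35.0249 = 7.2864
  (25 − 46.0181)²/46.0181 = 9.5997
χ² = 6.9174 + 3.1447 + 0.4156 + 13.1572 + 0.1679 + 11.4258 + 0.7958 + 7.2864 + 9.5997 = 52.911

52.911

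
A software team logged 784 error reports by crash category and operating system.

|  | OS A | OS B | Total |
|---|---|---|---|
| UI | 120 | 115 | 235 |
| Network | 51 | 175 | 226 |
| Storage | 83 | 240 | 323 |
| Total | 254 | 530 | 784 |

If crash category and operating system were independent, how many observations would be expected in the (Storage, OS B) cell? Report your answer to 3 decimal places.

218.355

Row total (Storage) = 323; column total (OS B) = 530; grand total N = 784.
Expected count = (row total × column total) / N = 323 × 530 / 784 = 218.355.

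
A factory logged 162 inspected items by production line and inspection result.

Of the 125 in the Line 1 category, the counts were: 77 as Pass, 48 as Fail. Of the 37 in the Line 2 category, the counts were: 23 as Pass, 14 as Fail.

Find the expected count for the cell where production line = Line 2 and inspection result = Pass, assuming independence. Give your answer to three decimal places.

Row total (Line 2) = 37; column total (Pass) = 100; grand total N = 162.
Expected count = (row total × column total) / N = 37 × 100 / 162 = 22.840.

22.840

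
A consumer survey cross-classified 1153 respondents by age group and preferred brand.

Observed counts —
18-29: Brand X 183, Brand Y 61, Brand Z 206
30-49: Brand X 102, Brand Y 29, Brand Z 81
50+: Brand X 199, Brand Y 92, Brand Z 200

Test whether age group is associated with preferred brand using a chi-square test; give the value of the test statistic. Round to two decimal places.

Row totals: 450, 212, 491. Column totals: 484, 182, 487. Grand total N = 1153.
Expected counts (row total × column total / N):
  18-29, Brand X: 450×484/1153 = 188.899
  18-29, Brand Y: 450×182/1153 = 71.032
  18-29, Brand Z: 450×487/1153 = 190.069
  30-49, Brand X: 212×484/1153 = 88.992
  30-49, Brand Y: 212×182/1153 = 33.464
  30-49, Brand Z: 212×487/1153 = 89.544
  50+, Brand X: 491×484/1153 = 206.109
  50+, Brand Y: 491×182/1153 = 77.504
  50+, Brand Z: 491×487/1153 = 207.387
Contributions (O − E)²/E:
  (183 − 188.899)²/188.899 = 0.1842
  (61 − 71.032)²/71.032 = 1.4168
  (206 − 190.069)²/190.069 = 1.3353
  (102 − 88.992)²/88.992 = 1.9014
  (29 − 33.464)²/33.464 = 0.5955
  (81 − 89.544)²/89.544 = 0.8152
  (199 − 206.109)²/206.109 = 0.2452
  (92 − 77.504)²/77.504 = 2.7113
  (200 − 207.387)²/207.387 = 0.2631
χ² = 0.1842 + 1.4168 + 1.3353 + 1.9014 + 0.5955 + 0.8152 + 0.2452 + 2.7113 + 0.2631 = 9.47

9.47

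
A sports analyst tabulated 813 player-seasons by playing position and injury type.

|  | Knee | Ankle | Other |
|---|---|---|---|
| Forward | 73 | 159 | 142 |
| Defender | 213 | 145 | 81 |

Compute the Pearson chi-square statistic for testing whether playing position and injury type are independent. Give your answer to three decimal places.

81.184

Row totals: 374, 439. Column totals: 286, 304, 223. Grand total N = 813.
Expected counts (row total × column total / N):
  Forward, Knee: 374×286/813 = 131.56704
  Forward, Ankle: 374×304/813 = 139.84748
  Forward, Other: 374×223/813 = 102.58549
  Defender, Knee: 439×286/813 = 154.43296
  Defender, Ankle: 439×304/813 = 164.15252
  Defender, Other: 439×223/813 = 120.41451
Contributions (O − E)²/E:
  (73 − 131.56704)²/131.56704 = 26.0711
  (159 − 139.84748)²/139.84748 = 2.6230
  (142 − 102.58549)²/102.58549 = 15.1435
  (213 − 154.43296)²/154.43296 = 22.2109
  (145 − 164.15252)²/164.15252 = 2.2346
  (81 − 120.41451)²/120.41451 = 12.9013
χ² = 26.0711 + 2.6230 + 15.1435 + 22.2109 + 2.2346 + 12.9013 = 81.184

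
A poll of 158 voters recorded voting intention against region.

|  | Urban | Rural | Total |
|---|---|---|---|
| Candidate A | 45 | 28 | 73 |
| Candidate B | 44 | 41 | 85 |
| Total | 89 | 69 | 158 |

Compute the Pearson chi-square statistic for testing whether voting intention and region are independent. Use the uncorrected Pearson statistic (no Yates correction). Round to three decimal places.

1.558

Grand total N = 158.
Expected counts (row total × column total / N):
  Candidate A, Urban: 73×89/158 = 41.12025
  Candidate A, Rural: 73×69/158 = 31.87975
  Candidate B, Urban: 85×89/158 = 47.87975
  Candidate B, Rural: 85×69/158 = 37.12025
Contributions (O − E)²/E:
  (45 − 41.12025)²/41.12025 = 0.3661
  (28 − 31.87975)²/31.87975 = 0.4722
  (44 − 47.87975)²/47.87975 = 0.3144
  (41 − 37.12025)²/37.12025 = 0.4055
χ² = 0.3661 + 0.4722 + 0.3144 + 0.4055 = 1.558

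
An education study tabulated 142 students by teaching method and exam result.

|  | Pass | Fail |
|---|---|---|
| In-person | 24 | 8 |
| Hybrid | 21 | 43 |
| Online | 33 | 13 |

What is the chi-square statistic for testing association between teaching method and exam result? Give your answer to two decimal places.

Row totals: 32, 64, 46. Column totals: 78, 64. Grand total N = 142.
Expected counts (row total × column total / N):
  In-person, Pass: 32×78/142 = 17.577
  In-person, Fail: 32×64/142 = 14.423
  Hybrid, Pass: 64×78/142 = 35.155
  Hybrid, Fail: 64×64/142 = 28.845
  Online, Pass: 46×78/142 = 25.268
  Online, Fail: 46×64/142 = 20.732
Contributions (O − E)²/E:
  (24 − 17.577)²/17.577 = 2.3471
  (8 − 14.423)²/14.423 = 2.8604
  (21 − 35.155)²/35.155 = 5.6994
  (43 − 28.845)²/28.845 = 6.9462
  (33 − 25.268)²/25.268 = 2.3660
  (13 − 20.732)²/20.732 = 2.8836
χ² = 2.3471 + 2.8604 + 5.6994 + 6.9462 + 2.3660 + 2.8836 = 23.10

23.10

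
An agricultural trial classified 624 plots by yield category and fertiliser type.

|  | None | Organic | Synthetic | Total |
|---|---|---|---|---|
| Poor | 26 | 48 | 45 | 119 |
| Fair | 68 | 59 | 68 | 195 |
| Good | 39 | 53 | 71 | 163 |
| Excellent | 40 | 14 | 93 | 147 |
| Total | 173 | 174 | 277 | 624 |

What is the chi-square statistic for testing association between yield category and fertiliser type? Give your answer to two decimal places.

Grand total N = 624.
Expected counts (row total × column total / N):
  Poor, None: 119×173/624 = 32.992
  Poor, Organic: 119×174/624 = 33.183
  Poor, Synthetic: 119×277/624 = 52.825
  Fair, None: 195×173/624 = 54.062
  Fair, Organic: 195×174/624 = 54.375
  Fair, Synthetic: 195×277/624 = 86.562
  Good, None: 163×173/624 = 45.191
  Good, Organic: 163×174/624 = 45.452
  Good, Synthetic: 163×277/624 = 72.357
  Excellent, None: 147×173/624 = 40.755
  Excellent, Organic: 147×174/624 = 40.990
  Excellent, Synthetic: 147×277/624 = 65.255
Contributions (O − E)²/E:
  (26 − 32.992)²/32.992 = 1.4818
  (48 − 33.183)²/33.183 = 6.6161
  (45 − 52.825)²/52.825 = 1.1591
  (68 − 54.062)²/54.062 = 3.5934
  (59 − 54.375)²/54.375 = 0.3934
  (68 − 86.562)²/86.562 = 3.9804
  (39 − 45.191)²/45.191 = 0.8481
  (53 − 45.452)²/45.452 = 1.2535
  (71 − 72.357)²/72.357 = 0.0254
  (40 − 40.755)²/40.755 = 0.0140
  (14 − 40.990)²/40.990 = 17.7717
  (93 − 65.255)²/65.255 = 11.7966
χ² = 1.4818 + 6.6161 + 1.1591 + 3.5934 + 0.3934 + 3.9804 + 0.8481 + 1.2535 + 0.0254 + 0.0140 + 17.7717 + 11.7966 = 48.93

48.93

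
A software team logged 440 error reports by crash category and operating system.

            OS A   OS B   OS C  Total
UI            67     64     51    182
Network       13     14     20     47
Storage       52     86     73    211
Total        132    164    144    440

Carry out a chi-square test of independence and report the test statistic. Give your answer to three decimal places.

Grand total N = 440.
Expected counts (row total × column total / N):
  UI, OS A: 182×132/440 = 54.6000
  UI, OS B: 182×164/440 = 67.8364
  UI, OS C: 182×144/440 = 59.5636
  Network, OS A: 47×132/440 = 14.1000
  Network, OS B: 47×164/440 = 17.5182
  Network, OS C: 47×144/440 = 15.3818
  Storage, OS A: 211×132/440 = 63.3000
  Storage, OS B: 211×164/440 = 78.6455
  Storage, OS C: 211×144/440 = 69.0545
Contributions (O − E)²/E:
  (67 − 54.6000)²/54.6000 = 2.8161
  (64 − 67.8364)²/67.8364 = 0.2170
  (51 − 59.5636)²/59.5636 = 1.2312
  (13 − 14.1000)²/14.1000 = 0.0858
  (14 − 17.5182)²/17.5182 = 0.7066
  (20 − 15.3818)²/15.3818 = 1.3866
  (52 − 63.3000)²/63.3000 = 2.0172
  (86 − 78.6455)²/78.6455 = 0.6878
  (73 − 69.0545)²/69.0545 = 0.2254
χ² = 2.8161 + 0.2170 + 1.2312 + 0.0858 + 0.7066 + 1.3866 + 2.0172 + 0.6878 + 0.2254 = 9.374

9.374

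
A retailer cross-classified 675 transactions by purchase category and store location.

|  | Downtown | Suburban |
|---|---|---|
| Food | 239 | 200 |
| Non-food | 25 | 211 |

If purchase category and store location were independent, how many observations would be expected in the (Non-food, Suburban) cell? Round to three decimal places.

Row total (Non-food) = 236; column total (Suburban) = 411; grand total N = 675.
Expected count = (row total × column total) / N = 236 × 411 / 675 = 143.698.

143.698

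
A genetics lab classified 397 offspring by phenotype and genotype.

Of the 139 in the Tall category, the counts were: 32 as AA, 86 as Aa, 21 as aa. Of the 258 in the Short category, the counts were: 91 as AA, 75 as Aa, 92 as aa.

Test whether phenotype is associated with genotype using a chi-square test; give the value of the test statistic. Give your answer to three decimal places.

41.744

Row totals: 139, 258. Column totals: 123, 161, 113. Grand total N = 397.
Expected counts (row total × column total / N):
  Tall, AA: 139×123/397 = 43.06549
  Tall, Aa: 139×161/397 = 56.37028
  Tall, aa: 139×113/397 = 39.56423
  Short, AA: 258×123/397 = 79.93451
  Short, Aa: 258×161/397 = 104.62972
  Short, aa: 258×113/397 = 73.43577
Contributions (O − E)²/E:
  (32 − 43.06549)²/43.06549 = 2.8432
  (86 − 56.37028)²/56.37028 = 15.5742
  (21 − 39.56423)²/39.56423 = 8.7107
  (91 − 79.93451)²/79.93451 = 1.5318
  (75 − 104.62972)²/104.62972 = 8.3907
  (92 − 73.43577)²/73.43577 = 4.6930
χ² = 2.8432 + 15.5742 + 8.7107 + 1.5318 + 8.3907 + 4.6930 = 41.744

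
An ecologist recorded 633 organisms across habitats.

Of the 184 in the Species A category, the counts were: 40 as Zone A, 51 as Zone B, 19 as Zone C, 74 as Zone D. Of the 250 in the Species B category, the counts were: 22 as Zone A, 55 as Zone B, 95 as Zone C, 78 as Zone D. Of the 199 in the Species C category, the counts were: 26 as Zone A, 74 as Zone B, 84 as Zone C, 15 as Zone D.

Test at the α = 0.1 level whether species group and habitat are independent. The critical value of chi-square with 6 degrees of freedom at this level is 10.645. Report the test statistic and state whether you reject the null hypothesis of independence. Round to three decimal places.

101.318; reject H₀

Row totals: 184, 250, 199. Column totals: 88, 180, 198, 167. Grand total N = 633.
Expected counts (row total × column total / N):
  Species A, Zone A: 184×88/633 = 25.5798
  Species A, Zone B: 184×180/633 = 52.3223
  Species A, Zone C: 184×198/633 = 57.5545
  Species A, Zone D: 184×167/633 = 48.5434
  Species B, Zone A: 250×88/633 = 34.7551
  Species B, Zone B: 250×180/633 = 71.0900
  Species B, Zone C: 250×198/633 = 78.1991
  Species B, Zone D: 250×167/633 = 65.9558
  Species C, Zone A: 199×88/633 = 27.6651
  Species C, Zone B: 199×180/633 = 56.5877
  Species C, Zone C: 199×198/633 = 62.2464
  Species C, Zone D: 199×167/633 = 52.5008
Contributions (O − E)²/E:
  (40 − 25.5798)²/25.5798 = 8.1292
  (51 − 52.3223)²/52.3223 = 0.0334
  (19 − 57.5545)²/57.5545 = 25.8268
  (74 − 48.5434)²/48.5434 = 13.3497
  (22 − 34.7551)²/34.7551 = 4.6811
  (55 − 71.0900)²/71.0900 = 3.6417
  (95 − 78.1991)²/78.1991 = 3.6096
  (78 − 65.9558)²/65.9558 = 2.1994
  (26 − 27.6651)²/27.6651 = 0.1002
  (74 − 56.5877)²/56.5877 = 5.3578
  (84 − 62.2464)²/62.2464 = 7.6024
  (15 − 52.5008)²/52.5008 = 26.7864
χ² = 8.1292 + 0.0334 + 25.8268 + 13.3497 + 4.6811 + 3.6417 + 3.6096 + 2.1994 + 0.1002 + 5.3578 + 7.6024 + 26.7864 = 101.318
df = (3−1)(4−1) = 6. Since 101.318 > 10.645, reject the null hypothesis of independence at α = 0.1.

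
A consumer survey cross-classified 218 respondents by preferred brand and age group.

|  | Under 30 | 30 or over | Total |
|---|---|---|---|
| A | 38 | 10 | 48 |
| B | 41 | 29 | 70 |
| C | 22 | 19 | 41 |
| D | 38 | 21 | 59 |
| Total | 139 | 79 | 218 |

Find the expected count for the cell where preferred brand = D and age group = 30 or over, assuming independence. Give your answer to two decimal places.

21.38

Row total (D) = 59; column total (30 or over) = 79; grand total N = 218.
Expected count = (row total × column total) / N = 59 × 79 / 218 = 21.38.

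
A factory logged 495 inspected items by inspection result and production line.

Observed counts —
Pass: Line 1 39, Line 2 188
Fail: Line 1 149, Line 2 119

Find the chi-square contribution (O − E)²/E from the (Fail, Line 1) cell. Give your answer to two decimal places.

Row total (Fail) = 268; column total (Line 1) = 188; N = 495.
Expected count E = 268 × 188 / 495 = 101.786.
Contribution = (O − E)²/E = (149 − 101.786)² / 101.786 = 21.90.

21.90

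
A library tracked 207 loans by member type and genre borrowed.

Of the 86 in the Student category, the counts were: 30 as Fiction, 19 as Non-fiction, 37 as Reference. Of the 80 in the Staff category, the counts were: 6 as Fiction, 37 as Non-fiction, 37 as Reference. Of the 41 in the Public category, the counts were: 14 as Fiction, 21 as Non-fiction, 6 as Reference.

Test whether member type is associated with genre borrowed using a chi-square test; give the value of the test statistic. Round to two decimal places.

Row totals: 86, 80, 41. Column totals: 50, 77, 80. Grand total N = 207.
Expected counts (row total × column total / N):
  Student, Fiction: 86×50/207 = 20.773
  Student, Non-fiction: 86×77/207 = 31.990
  Student, Reference: 86×80/207 = 33.237
  Staff, Fiction: 80×50/207 = 19.324
  Staff, Non-fiction: 80×77/207 = 29.758
  Staff, Reference: 80×80/207 = 30.918
  Public, Fiction: 41×50/207 = 9.903
  Public, Non-fiction: 41×77/207 = 15.251
  Public, Reference: 41×80/207 = 15.845
Contributions (O − E)²/E:
  (30 − 20.773)²/20.773 = 4.0985
  (19 − 31.990)²/31.990 = 5.2748
  (37 − 33.237)²/33.237 = 0.4260
  (6 − 19.324)²/19.324 = 9.1870
  (37 − 29.758)²/29.758 = 1.7624
  (37 − 30.918)²/30.918 = 1.1964
  (14 − 9.903)²/9.903 = 1.6950
  (21 − 15.251)²/15.251 = 2.1671
  (6 − 15.845)²/15.845 = 6.1170
χ² = 4.0985 + 5.2748 + 0.4260 + 9.1870 + 1.7624 + 1.1964 + 1.6950 + 2.1671 + 6.1170 = 31.92

31.92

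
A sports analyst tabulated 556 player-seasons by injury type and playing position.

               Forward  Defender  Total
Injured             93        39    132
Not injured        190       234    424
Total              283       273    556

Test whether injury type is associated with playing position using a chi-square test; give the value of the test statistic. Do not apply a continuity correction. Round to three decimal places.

Grand total N = 556.
Expected counts (row total × column total / N):
  Injured, Forward: 132×283/556 = 67.1871
  Injured, Defender: 132×273/556 = 64.8129
  Not injured, Forward: 424×283/556 = 215.8129
  Not injured, Defender: 424×273/556 = 208.1871
Contributions (O − E)²/E:
  (93 − 67.1871)²/67.1871 = 9.9172
  (39 − 64.8129)²/64.8129 = 10.2805
  (190 − 215.8129)²/215.8129 = 3.0874
  (234 − 208.1871)²/208.1871 = 3.2005
χ² = 9.9172 + 10.2805 + 3.0874 + 3.2005 = 26.486

26.486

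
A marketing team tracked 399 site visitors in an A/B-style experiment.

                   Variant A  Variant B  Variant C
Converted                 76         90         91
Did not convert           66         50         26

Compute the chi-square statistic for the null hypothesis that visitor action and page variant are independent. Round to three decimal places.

16.466

Row totals: 257, 142. Column totals: 142, 140, 117. Grand total N = 399.
Expected counts (row total × column total / N):
  Converted, Variant A: 257×142/399 = 91.4637
  Converted, Variant B: 257×140/399 = 90.1754
  Converted, Variant C: 257×117/399 = 75.3609
  Did not convert, Variant A: 142×142/399 = 50.5363
  Did not convert, Variant B: 142×140/399 = 49.8246
  Did not convert, Variant C: 142×117/399 = 41.6391
Contributions (O − E)²/E:
  (76 − 91.4637)²/91.4637 = 2.6144
  (90 − 90.1754)²/90.1754 = 0.0003
  (91 − 75.3609)²/75.3609 = 3.2455
  (66 − 50.5363)²/50.5363 = 4.7318
  (50 − 49.8246)²/49.8246 = 0.0006
  (26 − 41.6391)²/41.6391 = 5.8738
χ² = 2.6144 + 0.0003 + 3.2455 + 4.7318 + 0.0006 + 5.8738 = 16.466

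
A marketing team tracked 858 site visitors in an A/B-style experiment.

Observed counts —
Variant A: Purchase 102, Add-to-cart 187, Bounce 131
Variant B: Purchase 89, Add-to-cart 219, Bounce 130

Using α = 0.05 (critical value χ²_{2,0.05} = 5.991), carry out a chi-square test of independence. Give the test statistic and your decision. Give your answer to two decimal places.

Row totals: 420, 438. Column totals: 191, 406, 261. Grand total N = 858.
Expected counts (row total × column total / N):
  Variant A, Purchase: 420×191/858 = 93.497
  Variant A, Add-to-cart: 420×406/858 = 198.741
  Variant A, Bounce: 420×261/858 = 127.762
  Variant B, Purchase: 438×191/858 = 97.503
  Variant B, Add-to-cart: 438×406/858 = 207.259
  Variant B, Bounce: 438×261/858 = 133.238
Contributions (O − E)²/E:
  (102 − 93.497)²/93.497 = 0.7733
  (187 − 198.741)²/198.741 = 0.6936
  (131 − 127.762)²/127.762 = 0.0821
  (89 − 97.503)²/97.503 = 0.7415
  (219 − 207.259)²/207.259 = 0.6651
  (130 − 133.238)²/133.238 = 0.0787
χ² = 0.7733 + 0.6936 + 0.0821 + 0.7415 + 0.6651 + 0.0787 = 3.03
df = (2−1)(3−1) = 2. Since 3.03 < 5.991, fail to reject the null hypothesis of independence at α = 0.05.

3.03; fail to reject H₀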